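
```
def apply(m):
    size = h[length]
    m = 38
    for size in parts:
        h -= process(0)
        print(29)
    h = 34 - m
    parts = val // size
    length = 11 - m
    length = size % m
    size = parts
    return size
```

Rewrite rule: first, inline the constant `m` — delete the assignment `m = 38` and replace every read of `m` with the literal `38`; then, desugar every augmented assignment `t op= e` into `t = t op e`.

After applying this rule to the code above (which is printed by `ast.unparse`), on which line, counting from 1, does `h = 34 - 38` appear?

6

Transformed code:
def apply(m):
    size = h[length]
    for size in parts:
        h = h - process(0)
        print(29)
    h = 34 - 38
    parts = val // size
    length = 11 - 38
    length = size % 38
    size = parts
    return size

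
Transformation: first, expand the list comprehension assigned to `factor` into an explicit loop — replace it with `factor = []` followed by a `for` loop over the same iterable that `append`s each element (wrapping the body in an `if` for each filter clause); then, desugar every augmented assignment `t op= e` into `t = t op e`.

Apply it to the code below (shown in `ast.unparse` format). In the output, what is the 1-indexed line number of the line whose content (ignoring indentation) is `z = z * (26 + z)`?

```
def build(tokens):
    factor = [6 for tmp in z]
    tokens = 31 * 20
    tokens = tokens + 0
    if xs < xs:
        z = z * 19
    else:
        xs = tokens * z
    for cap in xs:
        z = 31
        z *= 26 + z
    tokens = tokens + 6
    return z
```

Transformed code:
def build(tokens):
    factor = []
    for tmp in z:
        factor.append(6)
    tokens = 31 * 20
    tokens = tokens + 0
    if xs < xs:
        z = z * 19
    else:
        xs = tokens * z
    for cap in xs:
        z = 31
        z = z * (26 + z)
    tokens = tokens + 6
    return z

13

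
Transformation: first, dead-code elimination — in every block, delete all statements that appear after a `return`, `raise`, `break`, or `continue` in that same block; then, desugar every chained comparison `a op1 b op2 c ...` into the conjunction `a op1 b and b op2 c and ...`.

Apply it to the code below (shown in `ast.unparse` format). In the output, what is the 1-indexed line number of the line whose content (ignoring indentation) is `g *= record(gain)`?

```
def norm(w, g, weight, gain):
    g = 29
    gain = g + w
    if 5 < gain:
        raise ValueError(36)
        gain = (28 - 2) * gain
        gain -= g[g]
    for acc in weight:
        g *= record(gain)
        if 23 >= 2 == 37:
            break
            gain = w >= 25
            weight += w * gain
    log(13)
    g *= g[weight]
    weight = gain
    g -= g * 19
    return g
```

Transformed code:
def norm(w, g, weight, gain):
    g = 29
    gain = g + w
    if 5 < gain:
        raise ValueError(36)
    for acc in weight:
        g *= record(gain)
        if 23 >= 2 and 2 == 37:
            break
    log(13)
    g *= g[weight]
    weight = gain
    g -= g * 19
    return g

7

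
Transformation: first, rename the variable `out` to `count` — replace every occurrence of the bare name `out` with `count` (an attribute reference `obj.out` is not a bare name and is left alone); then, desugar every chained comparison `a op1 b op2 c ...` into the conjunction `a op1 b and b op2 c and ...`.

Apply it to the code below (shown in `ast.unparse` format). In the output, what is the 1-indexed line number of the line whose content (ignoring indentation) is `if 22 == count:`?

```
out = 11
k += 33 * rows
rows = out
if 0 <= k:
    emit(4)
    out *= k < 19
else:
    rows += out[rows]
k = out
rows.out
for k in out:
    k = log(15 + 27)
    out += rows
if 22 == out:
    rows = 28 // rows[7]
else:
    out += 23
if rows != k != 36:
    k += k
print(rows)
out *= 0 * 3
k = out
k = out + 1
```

Transformed code:
count = 11
k += 33 * rows
rows = count
if 0 <= k:
    emit(4)
    count *= k < 19
else:
    rows += count[rows]
k = count
rows.out
for k in count:
    k = log(15 + 27)
    count += rows
if 22 == count:
    rows = 28 // rows[7]
else:
    count += 23
if rows != k and k != 36:
    k += k
print(rows)
count *= 0 * 3
k = count
k = count + 1

14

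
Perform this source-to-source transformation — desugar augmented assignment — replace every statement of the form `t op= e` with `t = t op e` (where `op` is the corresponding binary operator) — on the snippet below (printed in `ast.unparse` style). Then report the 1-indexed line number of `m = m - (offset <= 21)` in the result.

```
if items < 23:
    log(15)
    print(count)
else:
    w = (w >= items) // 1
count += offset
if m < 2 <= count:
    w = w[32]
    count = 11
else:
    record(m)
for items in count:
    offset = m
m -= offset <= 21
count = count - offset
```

14

Transformed code:
if items < 23:
    log(15)
    print(count)
else:
    w = (w >= items) // 1
count = count + offset
if m < 2 <= count:
    w = w[32]
    count = 11
else:
    record(m)
for items in count:
    offset = m
m = m - (offset <= 21)
count = count - offset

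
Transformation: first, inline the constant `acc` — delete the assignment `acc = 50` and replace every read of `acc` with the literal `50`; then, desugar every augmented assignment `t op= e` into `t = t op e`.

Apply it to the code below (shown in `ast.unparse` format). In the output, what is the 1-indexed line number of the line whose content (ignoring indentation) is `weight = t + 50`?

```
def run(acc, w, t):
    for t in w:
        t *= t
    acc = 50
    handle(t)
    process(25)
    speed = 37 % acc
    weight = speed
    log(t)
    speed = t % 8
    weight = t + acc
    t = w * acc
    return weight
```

Transformed code:
def run(acc, w, t):
    for t in w:
        t = t * t
    handle(t)
    process(25)
    speed = 37 % 50
    weight = speed
    log(t)
    speed = t % 8
    weight = t + 50
    t = w * 50
    return weight

10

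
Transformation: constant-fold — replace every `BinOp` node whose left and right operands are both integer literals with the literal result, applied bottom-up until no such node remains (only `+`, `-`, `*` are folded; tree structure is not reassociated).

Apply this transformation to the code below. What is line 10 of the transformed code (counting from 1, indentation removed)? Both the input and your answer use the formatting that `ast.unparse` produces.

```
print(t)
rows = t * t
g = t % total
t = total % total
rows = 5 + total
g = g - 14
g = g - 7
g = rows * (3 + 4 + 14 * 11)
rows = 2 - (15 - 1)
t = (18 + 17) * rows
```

Transformed code:
print(t)
rows = t * t
g = t % total
t = total % total
rows = 5 + total
g = g - 14
g = g - 7
g = rows * 161
rows = -12
t = 35 * rows

t = 35 * rows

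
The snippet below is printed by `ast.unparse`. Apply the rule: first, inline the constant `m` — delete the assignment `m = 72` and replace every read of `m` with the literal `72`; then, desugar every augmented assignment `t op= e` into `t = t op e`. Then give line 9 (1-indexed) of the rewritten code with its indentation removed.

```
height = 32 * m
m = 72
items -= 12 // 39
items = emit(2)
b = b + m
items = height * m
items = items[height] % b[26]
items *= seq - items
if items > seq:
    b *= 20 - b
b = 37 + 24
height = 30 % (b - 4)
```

b = b * (20 - b)

Transformed code:
height = 32 * 72
items = items - 12 // 39
items = emit(2)
b = b + 72
items = height * 72
items = items[height] % b[26]
items = items * (seq - items)
if items > seq:
    b = b * (20 - b)
b = 37 + 24
height = 30 % (b - 4)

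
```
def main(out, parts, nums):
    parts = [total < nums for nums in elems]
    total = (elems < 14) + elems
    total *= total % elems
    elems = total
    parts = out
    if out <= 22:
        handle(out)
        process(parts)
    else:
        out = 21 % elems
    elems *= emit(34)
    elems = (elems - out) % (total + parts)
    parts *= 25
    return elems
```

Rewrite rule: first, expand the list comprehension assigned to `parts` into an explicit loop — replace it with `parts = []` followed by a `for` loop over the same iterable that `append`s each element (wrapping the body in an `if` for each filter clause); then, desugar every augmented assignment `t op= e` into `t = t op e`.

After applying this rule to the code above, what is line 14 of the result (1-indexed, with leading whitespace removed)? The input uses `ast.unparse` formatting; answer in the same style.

Transformed code:
def main(out, parts, nums):
    parts = []
    for nums in elems:
        parts.append(total < nums)
    total = (elems < 14) + elems
    total = total * (total % elems)
    elems = total
    parts = out
    if out <= 22:
        handle(out)
        process(parts)
    else:
        out = 21 % elems
    elems = elems * emit(34)
    elems = (elems - out) % (total + parts)
    parts = parts * 25
    return elems

elems = elems * emit(34)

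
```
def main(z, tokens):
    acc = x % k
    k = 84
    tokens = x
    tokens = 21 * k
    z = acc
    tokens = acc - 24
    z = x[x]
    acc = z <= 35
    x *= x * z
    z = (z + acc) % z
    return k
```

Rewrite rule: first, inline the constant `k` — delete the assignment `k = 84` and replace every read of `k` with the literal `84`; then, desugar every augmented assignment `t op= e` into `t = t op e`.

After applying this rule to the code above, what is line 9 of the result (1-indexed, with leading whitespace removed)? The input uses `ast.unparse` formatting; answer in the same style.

Transformed code:
def main(z, tokens):
    acc = x % 84
    tokens = x
    tokens = 21 * 84
    z = acc
    tokens = acc - 24
    z = x[x]
    acc = z <= 35
    x = x * (x * z)
    z = (z + acc) % z
    return 84

x = x * (x * z)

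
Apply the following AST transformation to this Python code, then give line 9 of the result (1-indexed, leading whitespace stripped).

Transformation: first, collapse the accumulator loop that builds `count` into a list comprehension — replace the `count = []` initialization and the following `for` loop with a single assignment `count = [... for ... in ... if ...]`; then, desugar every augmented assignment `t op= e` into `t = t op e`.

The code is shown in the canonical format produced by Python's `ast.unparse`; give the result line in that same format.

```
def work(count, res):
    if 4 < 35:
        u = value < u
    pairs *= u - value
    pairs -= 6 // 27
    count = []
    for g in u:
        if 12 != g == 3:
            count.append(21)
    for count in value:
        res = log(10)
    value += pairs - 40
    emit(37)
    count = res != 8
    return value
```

Transformed code:
def work(count, res):
    if 4 < 35:
        u = value < u
    pairs = pairs * (u - value)
    pairs = pairs - 6 // 27
    count = [21 for g in u if 12 != g == 3]
    for count in value:
        res = log(10)
    value = value + (pairs - 40)
    emit(37)
    count = res != 8
    return value

value = value + (pairs - 40)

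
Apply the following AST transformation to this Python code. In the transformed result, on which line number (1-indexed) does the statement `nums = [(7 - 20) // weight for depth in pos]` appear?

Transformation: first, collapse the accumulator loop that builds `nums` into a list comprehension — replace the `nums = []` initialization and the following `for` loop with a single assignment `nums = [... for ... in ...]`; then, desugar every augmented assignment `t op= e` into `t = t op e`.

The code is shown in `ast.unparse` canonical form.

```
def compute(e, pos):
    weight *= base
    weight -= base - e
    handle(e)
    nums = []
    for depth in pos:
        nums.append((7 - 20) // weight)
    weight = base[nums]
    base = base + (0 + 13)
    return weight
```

Transformed code:
def compute(e, pos):
    weight = weight * base
    weight = weight - (base - e)
    handle(e)
    nums = [(7 - 20) // weight for depth in pos]
    weight = base[nums]
    base = base + (0 + 13)
    return weight

5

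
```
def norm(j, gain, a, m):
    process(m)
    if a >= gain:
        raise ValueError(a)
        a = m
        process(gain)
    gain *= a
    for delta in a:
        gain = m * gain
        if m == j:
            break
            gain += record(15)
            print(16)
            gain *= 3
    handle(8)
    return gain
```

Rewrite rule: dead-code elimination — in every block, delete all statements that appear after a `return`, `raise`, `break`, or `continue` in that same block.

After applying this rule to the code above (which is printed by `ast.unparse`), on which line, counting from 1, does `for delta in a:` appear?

Transformed code:
def norm(j, gain, a, m):
    process(m)
    if a >= gain:
        raise ValueError(a)
    gain *= a
    for delta in a:
        gain = m * gain
        if m == j:
            break
    handle(8)
    return gain

6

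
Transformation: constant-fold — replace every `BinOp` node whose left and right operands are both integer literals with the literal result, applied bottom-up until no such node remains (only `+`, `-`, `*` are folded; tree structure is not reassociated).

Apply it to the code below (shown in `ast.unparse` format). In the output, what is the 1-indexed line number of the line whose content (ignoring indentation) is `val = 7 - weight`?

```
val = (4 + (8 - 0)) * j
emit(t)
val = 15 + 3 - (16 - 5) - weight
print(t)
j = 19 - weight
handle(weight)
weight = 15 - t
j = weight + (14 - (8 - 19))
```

Transformed code:
val = 12 * j
emit(t)
val = 7 - weight
print(t)
j = 19 - weight
handle(weight)
weight = 15 - t
j = weight + 25

3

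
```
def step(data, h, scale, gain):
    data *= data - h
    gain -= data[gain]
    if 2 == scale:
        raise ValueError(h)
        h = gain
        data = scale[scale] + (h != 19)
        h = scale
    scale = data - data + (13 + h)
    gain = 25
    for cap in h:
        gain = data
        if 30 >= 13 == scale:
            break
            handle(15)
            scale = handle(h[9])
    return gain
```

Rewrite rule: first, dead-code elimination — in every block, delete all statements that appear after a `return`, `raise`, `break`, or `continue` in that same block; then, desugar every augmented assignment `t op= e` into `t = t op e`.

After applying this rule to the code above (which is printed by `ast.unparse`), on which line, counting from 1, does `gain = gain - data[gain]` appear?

Transformed code:
def step(data, h, scale, gain):
    data = data * (data - h)
    gain = gain - data[gain]
    if 2 == scale:
        raise ValueError(h)
    scale = data - data + (13 + h)
    gain = 25
    for cap in h:
        gain = data
        if 30 >= 13 == scale:
            break
    return gain

3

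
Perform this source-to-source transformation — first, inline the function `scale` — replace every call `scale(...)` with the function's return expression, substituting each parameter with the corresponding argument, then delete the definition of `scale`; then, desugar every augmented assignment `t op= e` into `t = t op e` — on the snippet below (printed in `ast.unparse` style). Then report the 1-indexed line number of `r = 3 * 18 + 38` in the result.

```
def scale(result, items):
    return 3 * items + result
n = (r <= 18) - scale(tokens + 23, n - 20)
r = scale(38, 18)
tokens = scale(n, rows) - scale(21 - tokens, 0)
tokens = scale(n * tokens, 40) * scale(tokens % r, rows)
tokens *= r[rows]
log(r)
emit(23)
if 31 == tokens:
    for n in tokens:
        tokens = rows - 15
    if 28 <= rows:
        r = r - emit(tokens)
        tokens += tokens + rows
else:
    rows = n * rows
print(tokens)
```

2

Transformed code:
n = (r <= 18) - (3 * (n - 20) + (tokens + 23))
r = 3 * 18 + 38
tokens = 3 * rows + n - (3 * 0 + (21 - tokens))
tokens = (3 * 40 + n * tokens) * (3 * rows + tokens % r)
tokens = tokens * r[rows]
log(r)
emit(23)
if 31 == tokens:
    for n in tokens:
        tokens = rows - 15
    if 28 <= rows:
        r = r - emit(tokens)
        tokens = tokens + (tokens + rows)
else:
    rows = n * rows
print(tokens)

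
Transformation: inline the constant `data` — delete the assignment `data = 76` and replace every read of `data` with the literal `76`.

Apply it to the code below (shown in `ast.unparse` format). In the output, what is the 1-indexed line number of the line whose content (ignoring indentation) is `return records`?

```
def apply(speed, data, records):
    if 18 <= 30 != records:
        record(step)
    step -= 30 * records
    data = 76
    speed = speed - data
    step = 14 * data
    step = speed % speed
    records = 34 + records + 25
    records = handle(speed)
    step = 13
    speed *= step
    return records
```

12

Transformed code:
def apply(speed, data, records):
    if 18 <= 30 != records:
        record(step)
    step -= 30 * records
    speed = speed - 76
    step = 14 * 76
    step = speed % speed
    records = 34 + records + 25
    records = handle(speed)
    step = 13
    speed *= step
    return records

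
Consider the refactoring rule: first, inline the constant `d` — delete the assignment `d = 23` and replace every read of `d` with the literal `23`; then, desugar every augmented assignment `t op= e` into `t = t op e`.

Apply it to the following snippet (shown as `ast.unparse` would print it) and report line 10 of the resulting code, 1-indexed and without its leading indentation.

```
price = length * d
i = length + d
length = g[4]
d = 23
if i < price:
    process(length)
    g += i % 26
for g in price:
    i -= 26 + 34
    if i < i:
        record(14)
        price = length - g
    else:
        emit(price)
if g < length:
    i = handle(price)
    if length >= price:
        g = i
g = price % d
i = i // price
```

Transformed code:
price = length * 23
i = length + 23
length = g[4]
if i < price:
    process(length)
    g = g + i % 26
for g in price:
    i = i - (26 + 34)
    if i < i:
        record(14)
        price = length - g
    else:
        emit(price)
if g < length:
    i = handle(price)
    if length >= price:
        g = i
g = price % 23
i = i // price

record(14)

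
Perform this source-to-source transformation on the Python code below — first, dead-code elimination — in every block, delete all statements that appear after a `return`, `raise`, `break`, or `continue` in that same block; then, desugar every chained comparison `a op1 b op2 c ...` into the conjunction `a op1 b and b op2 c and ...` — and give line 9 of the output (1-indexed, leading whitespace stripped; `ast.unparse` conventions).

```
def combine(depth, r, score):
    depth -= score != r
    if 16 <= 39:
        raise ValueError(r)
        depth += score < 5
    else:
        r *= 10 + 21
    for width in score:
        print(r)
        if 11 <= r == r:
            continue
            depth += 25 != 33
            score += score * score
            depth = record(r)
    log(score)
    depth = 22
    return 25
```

Transformed code:
def combine(depth, r, score):
    depth -= score != r
    if 16 <= 39:
        raise ValueError(r)
    else:
        r *= 10 + 21
    for width in score:
        print(r)
        if 11 <= r and r == r:
            continue
    log(score)
    depth = 22
    return 25

if 11 <= r and r == r:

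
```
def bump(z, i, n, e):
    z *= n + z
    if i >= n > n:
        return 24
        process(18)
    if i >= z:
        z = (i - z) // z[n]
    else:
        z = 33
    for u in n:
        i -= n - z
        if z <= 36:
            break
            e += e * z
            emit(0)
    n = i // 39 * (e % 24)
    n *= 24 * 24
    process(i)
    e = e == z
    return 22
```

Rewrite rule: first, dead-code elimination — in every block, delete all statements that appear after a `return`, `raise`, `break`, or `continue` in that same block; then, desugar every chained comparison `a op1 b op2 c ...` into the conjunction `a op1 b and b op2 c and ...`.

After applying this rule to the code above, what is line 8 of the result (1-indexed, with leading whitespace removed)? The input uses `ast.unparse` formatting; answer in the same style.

Transformed code:
def bump(z, i, n, e):
    z *= n + z
    if i >= n and n > n:
        return 24
    if i >= z:
        z = (i - z) // z[n]
    else:
        z = 33
    for u in n:
        i -= n - z
        if z <= 36:
            break
    n = i // 39 * (e % 24)
    n *= 24 * 24
    process(i)
    e = e == z
    return 22

z = 33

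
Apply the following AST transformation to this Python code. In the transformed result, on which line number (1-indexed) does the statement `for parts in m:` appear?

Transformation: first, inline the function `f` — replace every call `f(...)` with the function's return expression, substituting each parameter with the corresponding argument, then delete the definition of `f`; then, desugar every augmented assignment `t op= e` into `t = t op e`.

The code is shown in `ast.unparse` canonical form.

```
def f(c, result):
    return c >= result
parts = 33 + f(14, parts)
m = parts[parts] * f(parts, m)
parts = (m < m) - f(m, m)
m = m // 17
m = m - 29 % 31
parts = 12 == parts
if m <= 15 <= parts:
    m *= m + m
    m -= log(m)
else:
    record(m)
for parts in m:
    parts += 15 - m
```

Transformed code:
parts = 33 + (14 >= parts)
m = parts[parts] * (parts >= m)
parts = (m < m) - (m >= m)
m = m // 17
m = m - 29 % 31
parts = 12 == parts
if m <= 15 <= parts:
    m = m * (m + m)
    m = m - log(m)
else:
    record(m)
for parts in m:
    parts = parts + (15 - m)

12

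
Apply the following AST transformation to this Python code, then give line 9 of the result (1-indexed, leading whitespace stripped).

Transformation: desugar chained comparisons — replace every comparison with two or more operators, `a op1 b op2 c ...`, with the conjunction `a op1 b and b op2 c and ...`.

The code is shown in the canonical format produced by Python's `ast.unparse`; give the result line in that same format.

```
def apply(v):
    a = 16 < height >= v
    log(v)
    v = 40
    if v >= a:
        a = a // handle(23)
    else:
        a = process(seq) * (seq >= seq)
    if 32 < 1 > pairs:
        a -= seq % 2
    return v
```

if 32 < 1 and 1 > pairs:

Transformed code:
def apply(v):
    a = 16 < height and height >= v
    log(v)
    v = 40
    if v >= a:
        a = a // handle(23)
    else:
        a = process(seq) * (seq >= seq)
    if 32 < 1 and 1 > pairs:
        a -= seq % 2
    return v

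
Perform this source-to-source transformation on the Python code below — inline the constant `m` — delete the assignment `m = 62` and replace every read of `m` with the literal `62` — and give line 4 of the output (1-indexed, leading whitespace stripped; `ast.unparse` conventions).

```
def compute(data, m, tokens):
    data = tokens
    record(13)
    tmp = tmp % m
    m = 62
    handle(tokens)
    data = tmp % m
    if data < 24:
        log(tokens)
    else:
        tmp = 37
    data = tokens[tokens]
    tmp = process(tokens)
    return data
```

tmp = tmp % 62

Transformed code:
def compute(data, m, tokens):
    data = tokens
    record(13)
    tmp = tmp % 62
    handle(tokens)
    data = tmp % 62
    if data < 24:
        log(tokens)
    else:
        tmp = 37
    data = tokens[tokens]
    tmp = process(tokens)
    return data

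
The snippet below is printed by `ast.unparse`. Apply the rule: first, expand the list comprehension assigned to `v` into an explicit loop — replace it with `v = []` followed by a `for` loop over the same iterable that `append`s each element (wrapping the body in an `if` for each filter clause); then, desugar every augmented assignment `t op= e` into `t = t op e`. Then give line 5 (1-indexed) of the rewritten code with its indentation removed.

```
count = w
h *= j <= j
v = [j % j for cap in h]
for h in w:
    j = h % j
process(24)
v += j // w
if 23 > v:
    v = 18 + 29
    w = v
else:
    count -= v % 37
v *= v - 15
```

Transformed code:
count = w
h = h * (j <= j)
v = []
for cap in h:
    v.append(j % j)
for h in w:
    j = h % j
process(24)
v = v + j // w
if 23 > v:
    v = 18 + 29
    w = v
else:
    count = count - v % 37
v = v * (v - 15)

v.append(j % j)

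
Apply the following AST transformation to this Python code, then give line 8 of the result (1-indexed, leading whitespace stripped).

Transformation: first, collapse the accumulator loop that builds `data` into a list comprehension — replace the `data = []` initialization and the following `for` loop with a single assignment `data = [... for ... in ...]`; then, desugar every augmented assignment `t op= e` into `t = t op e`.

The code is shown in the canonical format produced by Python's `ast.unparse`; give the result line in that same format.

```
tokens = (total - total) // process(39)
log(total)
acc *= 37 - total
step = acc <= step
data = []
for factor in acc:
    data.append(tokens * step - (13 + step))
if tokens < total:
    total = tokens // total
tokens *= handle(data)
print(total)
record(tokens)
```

tokens = tokens * handle(data)

Transformed code:
tokens = (total - total) // process(39)
log(total)
acc = acc * (37 - total)
step = acc <= step
data = [tokens * step - (13 + step) for factor in acc]
if tokens < total:
    total = tokens // total
tokens = tokens * handle(data)
print(total)
record(tokens)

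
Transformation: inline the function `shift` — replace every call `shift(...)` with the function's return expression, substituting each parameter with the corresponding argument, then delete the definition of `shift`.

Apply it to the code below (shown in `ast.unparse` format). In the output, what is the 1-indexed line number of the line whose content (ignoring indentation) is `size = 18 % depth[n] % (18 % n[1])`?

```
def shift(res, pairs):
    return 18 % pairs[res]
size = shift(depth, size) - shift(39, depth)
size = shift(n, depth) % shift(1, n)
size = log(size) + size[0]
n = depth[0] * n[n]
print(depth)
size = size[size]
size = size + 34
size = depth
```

2

Transformed code:
size = 18 % size[depth] - 18 % depth[39]
size = 18 % depth[n] % (18 % n[1])
size = log(size) + size[0]
n = depth[0] * n[n]
print(depth)
size = size[size]
size = size + 34
size = depth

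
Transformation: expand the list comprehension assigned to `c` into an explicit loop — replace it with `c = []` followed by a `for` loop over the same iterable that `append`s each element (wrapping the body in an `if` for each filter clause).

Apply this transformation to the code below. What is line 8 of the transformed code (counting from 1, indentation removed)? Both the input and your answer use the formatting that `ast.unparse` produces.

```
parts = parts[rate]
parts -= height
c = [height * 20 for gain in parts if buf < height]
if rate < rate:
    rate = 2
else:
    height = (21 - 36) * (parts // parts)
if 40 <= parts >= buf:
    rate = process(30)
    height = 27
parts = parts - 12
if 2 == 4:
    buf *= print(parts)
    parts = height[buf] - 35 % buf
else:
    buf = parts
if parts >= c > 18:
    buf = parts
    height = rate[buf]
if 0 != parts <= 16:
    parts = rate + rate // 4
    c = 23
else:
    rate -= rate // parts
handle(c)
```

Transformed code:
parts = parts[rate]
parts -= height
c = []
for gain in parts:
    if buf < height:
        c.append(height * 20)
if rate < rate:
    rate = 2
else:
    height = (21 - 36) * (parts // parts)
if 40 <= parts >= buf:
    rate = process(30)
    height = 27
parts = parts - 12
if 2 == 4:
    buf *= print(parts)
    parts = height[buf] - 35 % buf
else:
    buf = parts
if parts >= c > 18:
    buf = parts
    height = rate[buf]
if 0 != parts <= 16:
    parts = rate + rate // 4
    c = 23
else:
    rate -= rate // parts
handle(c)

rate = 2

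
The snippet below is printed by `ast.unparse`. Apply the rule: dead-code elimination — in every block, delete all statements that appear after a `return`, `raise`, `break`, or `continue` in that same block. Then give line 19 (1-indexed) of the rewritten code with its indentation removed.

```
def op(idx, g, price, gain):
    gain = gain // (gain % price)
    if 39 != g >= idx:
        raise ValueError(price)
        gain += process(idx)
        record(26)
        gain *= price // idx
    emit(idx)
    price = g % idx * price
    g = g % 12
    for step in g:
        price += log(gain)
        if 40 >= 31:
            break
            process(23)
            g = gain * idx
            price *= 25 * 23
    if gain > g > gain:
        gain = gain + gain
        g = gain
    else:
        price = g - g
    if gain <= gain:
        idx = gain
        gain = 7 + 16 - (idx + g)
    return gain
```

gain = 7 + 16 - (idx + g)

Transformed code:
def op(idx, g, price, gain):
    gain = gain // (gain % price)
    if 39 != g >= idx:
        raise ValueError(price)
    emit(idx)
    price = g % idx * price
    g = g % 12
    for step in g:
        price += log(gain)
        if 40 >= 31:
            break
    if gain > g > gain:
        gain = gain + gain
        g = gain
    else:
        price = g - g
    if gain <= gain:
        idx = gain
        gain = 7 + 16 - (idx + g)
    return gain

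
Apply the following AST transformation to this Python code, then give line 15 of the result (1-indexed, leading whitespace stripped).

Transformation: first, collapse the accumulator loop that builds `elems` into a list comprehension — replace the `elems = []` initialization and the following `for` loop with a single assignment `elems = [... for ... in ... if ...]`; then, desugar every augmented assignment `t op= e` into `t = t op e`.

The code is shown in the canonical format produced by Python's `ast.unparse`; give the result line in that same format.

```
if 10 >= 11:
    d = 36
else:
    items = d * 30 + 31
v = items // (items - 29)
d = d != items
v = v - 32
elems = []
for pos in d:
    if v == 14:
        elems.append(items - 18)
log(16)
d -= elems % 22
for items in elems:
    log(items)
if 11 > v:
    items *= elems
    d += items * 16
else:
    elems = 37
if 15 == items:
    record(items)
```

d = d + items * 16

Transformed code:
if 10 >= 11:
    d = 36
else:
    items = d * 30 + 31
v = items // (items - 29)
d = d != items
v = v - 32
elems = [items - 18 for pos in d if v == 14]
log(16)
d = d - elems % 22
for items in elems:
    log(items)
if 11 > v:
    items = items * elems
    d = d + items * 16
else:
    elems = 37
if 15 == items:
    record(items)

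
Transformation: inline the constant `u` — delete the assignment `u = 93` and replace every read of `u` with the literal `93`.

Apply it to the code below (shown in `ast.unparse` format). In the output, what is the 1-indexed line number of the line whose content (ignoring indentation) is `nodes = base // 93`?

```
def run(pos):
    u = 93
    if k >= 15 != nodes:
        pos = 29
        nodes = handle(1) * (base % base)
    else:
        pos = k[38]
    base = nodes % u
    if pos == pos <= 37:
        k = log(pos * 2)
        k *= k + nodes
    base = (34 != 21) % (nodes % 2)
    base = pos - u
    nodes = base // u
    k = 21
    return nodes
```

Transformed code:
def run(pos):
    if k >= 15 != nodes:
        pos = 29
        nodes = handle(1) * (base % base)
    else:
        pos = k[38]
    base = nodes % 93
    if pos == pos <= 37:
        k = log(pos * 2)
        k *= k + nodes
    base = (34 != 21) % (nodes % 2)
    base = pos - 93
    nodes = base // 93
    k = 21
    return nodes

13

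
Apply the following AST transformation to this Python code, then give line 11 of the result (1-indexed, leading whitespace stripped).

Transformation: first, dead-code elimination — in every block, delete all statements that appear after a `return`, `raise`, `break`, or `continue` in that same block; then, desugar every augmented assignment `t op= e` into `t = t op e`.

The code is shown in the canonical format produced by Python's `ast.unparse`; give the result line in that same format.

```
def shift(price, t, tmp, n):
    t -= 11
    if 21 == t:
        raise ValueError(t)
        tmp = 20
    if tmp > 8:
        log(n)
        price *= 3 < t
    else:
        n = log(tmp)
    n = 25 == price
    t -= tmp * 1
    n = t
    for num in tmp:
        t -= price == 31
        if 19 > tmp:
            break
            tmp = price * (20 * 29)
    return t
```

t = t - tmp * 1

Transformed code:
def shift(price, t, tmp, n):
    t = t - 11
    if 21 == t:
        raise ValueError(t)
    if tmp > 8:
        log(n)
        price = price * (3 < t)
    else:
        n = log(tmp)
    n = 25 == price
    t = t - tmp * 1
    n = t
    for num in tmp:
        t = t - (price == 31)
        if 19 > tmp:
            break
    return t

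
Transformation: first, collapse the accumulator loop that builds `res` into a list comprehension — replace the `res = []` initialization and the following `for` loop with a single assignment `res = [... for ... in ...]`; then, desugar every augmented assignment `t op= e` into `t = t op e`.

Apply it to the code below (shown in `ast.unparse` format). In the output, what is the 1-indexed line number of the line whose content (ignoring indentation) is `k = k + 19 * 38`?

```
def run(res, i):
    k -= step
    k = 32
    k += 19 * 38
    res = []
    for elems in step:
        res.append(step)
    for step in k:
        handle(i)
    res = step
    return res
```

Transformed code:
def run(res, i):
    k = k - step
    k = 32
    k = k + 19 * 38
    res = [step for elems in step]
    for step in k:
        handle(i)
    res = step
    return res

4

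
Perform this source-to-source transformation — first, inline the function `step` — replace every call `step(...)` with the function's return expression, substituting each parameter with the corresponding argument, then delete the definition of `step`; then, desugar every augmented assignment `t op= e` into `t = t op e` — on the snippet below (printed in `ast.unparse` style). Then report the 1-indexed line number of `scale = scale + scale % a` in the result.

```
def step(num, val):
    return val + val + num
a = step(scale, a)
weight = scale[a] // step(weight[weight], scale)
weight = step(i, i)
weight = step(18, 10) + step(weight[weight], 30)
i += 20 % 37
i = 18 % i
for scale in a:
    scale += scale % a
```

8

Transformed code:
a = a + a + scale
weight = scale[a] // (scale + scale + weight[weight])
weight = i + i + i
weight = 10 + 10 + 18 + (30 + 30 + weight[weight])
i = i + 20 % 37
i = 18 % i
for scale in a:
    scale = scale + scale % a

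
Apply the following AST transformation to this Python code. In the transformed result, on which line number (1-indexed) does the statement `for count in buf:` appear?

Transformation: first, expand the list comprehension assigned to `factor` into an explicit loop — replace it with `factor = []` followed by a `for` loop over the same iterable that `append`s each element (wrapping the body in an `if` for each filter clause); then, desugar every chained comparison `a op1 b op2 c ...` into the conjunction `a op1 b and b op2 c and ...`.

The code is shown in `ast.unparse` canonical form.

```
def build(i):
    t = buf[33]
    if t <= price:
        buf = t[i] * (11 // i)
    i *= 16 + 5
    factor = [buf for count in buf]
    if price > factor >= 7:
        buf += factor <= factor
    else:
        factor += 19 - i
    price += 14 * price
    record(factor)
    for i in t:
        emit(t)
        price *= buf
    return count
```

7

Transformed code:
def build(i):
    t = buf[33]
    if t <= price:
        buf = t[i] * (11 // i)
    i *= 16 + 5
    factor = []
    for count in buf:
        factor.append(buf)
    if price > factor and factor >= 7:
        buf += factor <= factor
    else:
        factor += 19 - i
    price += 14 * price
    record(factor)
    for i in t:
        emit(t)
        price *= buf
    return count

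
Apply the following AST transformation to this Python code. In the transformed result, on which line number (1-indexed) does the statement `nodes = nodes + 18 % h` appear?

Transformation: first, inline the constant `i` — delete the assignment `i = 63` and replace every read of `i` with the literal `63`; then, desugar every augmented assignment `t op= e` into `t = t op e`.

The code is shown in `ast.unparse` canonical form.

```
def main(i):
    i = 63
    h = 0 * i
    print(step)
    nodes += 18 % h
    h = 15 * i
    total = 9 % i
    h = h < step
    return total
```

Transformed code:
def main(i):
    h = 0 * 63
    print(step)
    nodes = nodes + 18 % h
    h = 15 * 63
    total = 9 % 63
    h = h < step
    return total

4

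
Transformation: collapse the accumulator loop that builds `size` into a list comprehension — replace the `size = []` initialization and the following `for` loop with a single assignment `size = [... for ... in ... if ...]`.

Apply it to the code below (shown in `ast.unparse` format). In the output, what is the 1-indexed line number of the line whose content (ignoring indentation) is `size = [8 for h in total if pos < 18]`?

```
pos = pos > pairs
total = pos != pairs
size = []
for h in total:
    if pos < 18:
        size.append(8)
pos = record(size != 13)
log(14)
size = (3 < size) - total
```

3

Transformed code:
pos = pos > pairs
total = pos != pairs
size = [8 for h in total if pos < 18]
pos = record(size != 13)
log(14)
size = (3 < size) - total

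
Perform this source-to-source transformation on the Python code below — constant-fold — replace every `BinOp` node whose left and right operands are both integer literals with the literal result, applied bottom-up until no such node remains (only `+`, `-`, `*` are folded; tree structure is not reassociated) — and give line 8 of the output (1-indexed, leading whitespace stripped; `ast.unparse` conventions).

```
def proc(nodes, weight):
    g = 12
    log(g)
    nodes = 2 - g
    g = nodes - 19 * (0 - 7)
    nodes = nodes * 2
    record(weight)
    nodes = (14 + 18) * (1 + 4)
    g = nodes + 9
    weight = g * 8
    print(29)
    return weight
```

Transformed code:
def proc(nodes, weight):
    g = 12
    log(g)
    nodes = 2 - g
    g = nodes - -133
    nodes = nodes * 2
    record(weight)
    nodes = 160
    g = nodes + 9
    weight = g * 8
    print(29)
    return weight

nodes = 160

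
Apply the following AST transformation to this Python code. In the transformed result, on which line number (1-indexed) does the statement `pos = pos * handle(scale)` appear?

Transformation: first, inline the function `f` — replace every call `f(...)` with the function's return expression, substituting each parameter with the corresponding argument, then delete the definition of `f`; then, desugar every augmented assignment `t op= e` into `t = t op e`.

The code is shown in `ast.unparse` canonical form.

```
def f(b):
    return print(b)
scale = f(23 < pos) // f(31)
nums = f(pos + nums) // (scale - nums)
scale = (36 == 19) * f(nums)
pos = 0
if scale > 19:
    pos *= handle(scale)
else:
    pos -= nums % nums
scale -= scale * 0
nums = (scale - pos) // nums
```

6

Transformed code:
scale = print(23 < pos) // print(31)
nums = print(pos + nums) // (scale - nums)
scale = (36 == 19) * print(nums)
pos = 0
if scale > 19:
    pos = pos * handle(scale)
else:
    pos = pos - nums % nums
scale = scale - scale * 0
nums = (scale - pos) // nums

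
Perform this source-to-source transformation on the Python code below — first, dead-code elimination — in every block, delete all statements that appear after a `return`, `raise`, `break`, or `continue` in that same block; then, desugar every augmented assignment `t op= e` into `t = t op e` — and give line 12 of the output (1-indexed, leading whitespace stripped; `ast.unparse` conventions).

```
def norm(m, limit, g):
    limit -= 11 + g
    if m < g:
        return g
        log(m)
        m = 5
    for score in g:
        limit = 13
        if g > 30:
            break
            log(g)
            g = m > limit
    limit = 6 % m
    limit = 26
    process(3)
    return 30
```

Transformed code:
def norm(m, limit, g):
    limit = limit - (11 + g)
    if m < g:
        return g
    for score in g:
        limit = 13
        if g > 30:
            break
    limit = 6 % m
    limit = 26
    process(3)
    return 30

return 30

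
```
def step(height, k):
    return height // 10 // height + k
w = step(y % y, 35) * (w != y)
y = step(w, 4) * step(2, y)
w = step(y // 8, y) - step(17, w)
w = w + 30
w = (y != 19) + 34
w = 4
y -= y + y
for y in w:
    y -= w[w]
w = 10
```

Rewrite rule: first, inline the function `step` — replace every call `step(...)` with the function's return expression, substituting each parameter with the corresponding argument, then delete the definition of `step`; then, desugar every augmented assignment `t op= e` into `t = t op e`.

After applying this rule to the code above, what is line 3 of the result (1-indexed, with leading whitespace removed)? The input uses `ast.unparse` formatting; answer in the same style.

w = y // 8 // 10 // (y // 8) + y - (17 // 10 // 17 + w)

Transformed code:
w = (y % y // 10 // (y % y) + 35) * (w != y)
y = (w // 10 // w + 4) * (2 // 10 // 2 + y)
w = y // 8 // 10 // (y // 8) + y - (17 // 10 // 17 + w)
w = w + 30
w = (y != 19) + 34
w = 4
y = y - (y + y)
for y in w:
    y = y - w[w]
w = 10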